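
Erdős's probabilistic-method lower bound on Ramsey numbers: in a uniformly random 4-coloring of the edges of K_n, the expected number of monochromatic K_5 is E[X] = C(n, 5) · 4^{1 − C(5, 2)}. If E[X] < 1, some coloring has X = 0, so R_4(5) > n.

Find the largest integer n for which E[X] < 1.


We need C(n, 5) · 4^{1 − 10} < 1, i.e. C(n, 5) < 4^{10 − 1} = 262144.
Check values of n near the boundary:
  n = 31: C(31, 5) = 169911; 169911 < 262144? YES
  n = 32: C(32, 5) = 201376; 201376 < 262144? YES
  n = 33: C(33, 5) = 237336; 237336 < 262144? YES
  n = 34: C(34, 5) = 278256; 278256 < 262144? NO
  n = 35: C(35, 5) = 324632; 324632 < 262144? NO
The largest n with C(n, 5) < 262144 is n = 33 (where E[X] = 29667/32768 ≈ 0.90536). Hence R_4(5) > 33, i.e. R_4(5) ≥ 34.

Largest n = 33; hence R_4(5) > 33.


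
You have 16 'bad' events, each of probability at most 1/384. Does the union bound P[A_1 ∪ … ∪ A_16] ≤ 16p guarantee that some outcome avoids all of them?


Union bound: P[∪_{i=1}^{16} A_i] ≤ Σ_i P[A_i] ≤ 16·p = 16·(1/384) = 1/24.
Numerically: 1/24 ≈ 0.04167.
Is 1/24 < 1? YES.
Since P[∪ A_i] ≤ 1/24 < 1, the complement has P[∩ A_i^c] ≥ 1 − 1/24 = 23/24 > 0, so some outcome avoids every A_i.

16·p = 1/24 ≈ 0.04167; existence CERTIFIED by the union bound.


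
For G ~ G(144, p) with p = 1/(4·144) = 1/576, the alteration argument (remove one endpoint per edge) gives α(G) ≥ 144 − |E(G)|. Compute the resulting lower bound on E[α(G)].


E[|E(G)|] = C(144, 2)·p = 10296 · (1/576) = 143/8.
E[α(G)] ≥ n − E[|E(G)|] = 144 − 143/8 = 1009/8.
Numerically: ≈ 126.125.
(This is only a lower bound; the true E[α(G)] may be larger.)

E[α(G)] ≥ 1009/8 ≈ 126.125.


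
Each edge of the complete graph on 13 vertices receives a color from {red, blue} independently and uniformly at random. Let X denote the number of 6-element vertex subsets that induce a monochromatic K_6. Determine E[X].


Let X = Σ_S X_S over the C(13, 6) = 1716 subsets S of size 6, where X_S = 1 if the K_6 on S is monochromatic.
For a fixed S, the K_6 on S has C(6, 2) = 15 edges. P[all 15 edges red] = (1/2)^15, and likewise for blue, so P[monochromatic] = 2·(1/2)^15 = 2^{1 − 15} = 1/16384.
By linearity: E[X] = C(13, 6) · 2^{1 − 15} = 1716 · 1/16384 = 429/4096.
Numerically: E[X] ≈ 0.1047.

E[X] = C(13,6)·2^(1−C(6,2)) = 429/4096 ≈ 0.1047.


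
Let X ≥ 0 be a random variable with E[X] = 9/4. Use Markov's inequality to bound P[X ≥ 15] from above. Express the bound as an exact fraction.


μ = E[X] = 9/4, a = 15.
Markov: P[X ≥ 15] ≤ μ/a = (9/4)/15 = 3/20.
Numerically: ≈ 0.150000.
(Since a = 15 > μ = 2.250000, the bound 3/20 is < 1 and informative.)

P[X ≥ 15] ≤ 3/20 ≈ 0.150000.


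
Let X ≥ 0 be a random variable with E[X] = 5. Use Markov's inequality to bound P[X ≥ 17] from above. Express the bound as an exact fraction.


μ = E[X] = 5, a = 17.
Markov: P[X ≥ 17] ≤ μ/a = (5)/17 = 5/17.
Numerically: ≈ 0.2941.
(Since a = 17 > μ = 5.0000, the bound 5/17 is < 1 and informative.)

P[X ≥ 17] ≤ 5/17 ≈ 0.2941.


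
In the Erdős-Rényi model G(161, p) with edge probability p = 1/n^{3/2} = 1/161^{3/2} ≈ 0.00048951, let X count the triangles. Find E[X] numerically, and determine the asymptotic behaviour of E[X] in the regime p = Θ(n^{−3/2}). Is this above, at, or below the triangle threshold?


Number of potential triangles: C(161, 3) = 682640.
Each occurs with probability p³ ≈ (0.00048951)³ ≈ 1.17296096e-10.
By linearity: E[X] = C(161, 3)·p³ ≈ 682640 · 1.17296096e-10 ≈ 0.000080.
Since α = 3/2 > 1, p = c/n^{3/2} = o(1/n) is below the triangle threshold p ~ 1/n. Asymptotically E[X] ~ (c³/6)·n^{3(1−α)} = (1³/6)·n^{-1.5} → 0, so by Markov's inequality G has no triangles w.h.p.

E[X] ≈ 0.000080; in regime p = Θ(1/n^{3/2}) E[X] tends to 0 (below the triangle threshold p ~ 1/n).


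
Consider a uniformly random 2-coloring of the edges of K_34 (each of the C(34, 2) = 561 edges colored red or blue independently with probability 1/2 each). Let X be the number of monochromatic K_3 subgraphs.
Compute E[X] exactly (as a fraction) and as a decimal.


Let X = Σ_S X_S over the C(34, 3) = 5984 subsets S of size 3, where X_S = 1 if the K_3 on S is monochromatic.
For a fixed S, the K_3 on S has C(3, 2) = 3 edges. P[all 3 edges red] = (1/2)^3, and likewise for blue, so P[monochromatic] = 2·(1/2)^3 = 2^{1 − 3} = 1/4.
By linearity: E[X] = C(34, 3) · 2^{1 − 3} = 5984 · 1/4 = 1496.
Numerically: E[X] ≈ 1496.0000.

E[X] = C(34,3)·2^(1−C(3,2)) = 1496 ≈ 1496.0000.


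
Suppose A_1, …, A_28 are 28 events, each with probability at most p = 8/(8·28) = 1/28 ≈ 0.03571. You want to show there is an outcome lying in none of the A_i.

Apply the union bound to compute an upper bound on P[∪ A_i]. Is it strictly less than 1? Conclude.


Union bound: P[∪_{i=1}^{28} A_i] ≤ Σ_i P[A_i] ≤ 28·p = 28·(1/28) = 1.
Numerically: 1 ≈ 1.00000.
Is 1 < 1? NO.
Since the bound 1 is ≥ 1, the union bound is uninformative here; it does NOT by itself certify existence.

28·p = 1 ≈ 1.00000; existence NOT certified by the union bound.


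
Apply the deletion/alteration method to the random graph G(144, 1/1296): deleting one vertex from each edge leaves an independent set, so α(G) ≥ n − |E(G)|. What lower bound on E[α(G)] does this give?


E[|E(G)|] = C(144, 2)·p = 10296 · (1/1296) = 143/18.
E[α(G)] ≥ n − E[|E(G)|] = 144 − 143/18 = 2449/18.
Numerically: ≈ 136.0556.
(This is only a lower bound; the true E[α(G)] may be larger.)

E[α(G)] ≥ 2449/18 ≈ 136.0556.


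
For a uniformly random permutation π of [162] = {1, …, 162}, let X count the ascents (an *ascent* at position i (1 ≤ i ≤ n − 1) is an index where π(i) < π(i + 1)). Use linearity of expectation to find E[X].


Write X = Σ X_I over i = 1, …, 161, with X_I the indicator of one ascent.
There are 161 indicators.
For each fixed i, the pair (π(i), π(i+1)) is a uniformly random ordered pair of distinct values from {1, …, 162}; by symmetry P[π(i) < π(i+1)] = 1/2.
By linearity: E[X] = 161 · (1/2) = (162 − 1) · (1/2) = 161/2 ≈ 80.5000.

E[X] = 161/2 = 80.5000.


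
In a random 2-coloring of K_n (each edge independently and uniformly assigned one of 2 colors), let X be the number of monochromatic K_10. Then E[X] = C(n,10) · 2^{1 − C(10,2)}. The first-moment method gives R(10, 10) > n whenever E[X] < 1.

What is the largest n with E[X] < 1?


We need C(n, 10) · 2^{1 − 45} < 1, i.e. C(n, 10) < 2^{45 − 1} = 17592186044416.
Check values of n near the boundary:
  n = 96: C(96, 10) = 11279926456656; 11279926456656 < 17592186044416? YES
  n = 97: C(97, 10) = 12576469727536; 12576469727536 < 17592186044416? YES
  n = 98: C(98, 10) = 14005614014756; 14005614014756 < 17592186044416? YES
  n = 99: C(99, 10) = 15579278510796; 15579278510796 < 17592186044416? YES
  n = 100: C(100, 10) = 17310309456440; 17310309456440 < 17592186044416? YES
  n = 101: C(101, 10) = 19212541264840; 19212541264840 < 17592186044416? NO
  n = 102: C(102, 10) = 21300860967540; 21300860967540 < 17592186044416? NO
The largest n with C(n, 10) < 17592186044416 is n = 100 (where E[X] = 2163788682055/2199023255552 ≈ 0.984). Hence R(10, 10) > 100, i.e. R(10, 10) ≥ 101.

Largest n = 100; hence R(10, 10) > 100.


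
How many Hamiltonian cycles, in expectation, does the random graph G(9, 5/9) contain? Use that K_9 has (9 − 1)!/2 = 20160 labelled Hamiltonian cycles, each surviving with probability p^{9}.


K_9 has (9 − 1)!/2 = 20160 labelled Hamiltonian cycles.
For each such Hamiltonian cycle H, let X_H = 1 if all 9 edges of H are present in G. Then P[X_H = 1] = p^{9} = (5/9)^{9} = 1953125/387420489.
By linearity of expectation: E[X] = Σ_H E[X_H] = 20160 · p^{9} = 20160 · 1953125/387420489 = 4375000000/43046721.
Numerically: E[X] ≈ 102.

E[X] = 20160 · (5/9)^{9} = 4375000000/43046721 ≈ 102.


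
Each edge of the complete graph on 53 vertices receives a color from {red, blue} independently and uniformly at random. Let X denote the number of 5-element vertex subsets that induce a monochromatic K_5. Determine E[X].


Let X = Σ_S X_S over the C(53, 5) = 2869685 subsets S of size 5, where X_S = 1 if the K_5 on S is monochromatic.
For a fixed S, the K_5 on S has C(5, 2) = 10 edges. P[all 10 edges red] = (1/2)^10, and likewise for blue, so P[monochromatic] = 2·(1/2)^10 = 2^{1 − 10} = 1/512.
By linearity of expectation: E[X] = C(53, 5) · 2^{1 − 10} = 2869685 · 1/512 = 2869685/512.
Numerically: E[X] ≈ 5604.8535.

E[X] = C(53,5)·2^(1−C(5,2)) = 2869685/512 ≈ 5604.8535.


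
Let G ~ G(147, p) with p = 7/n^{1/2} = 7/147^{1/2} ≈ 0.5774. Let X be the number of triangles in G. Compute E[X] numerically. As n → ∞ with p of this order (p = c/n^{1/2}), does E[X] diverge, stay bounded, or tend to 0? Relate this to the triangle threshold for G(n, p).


Number of potential triangles: C(147, 3) = 518665.
Each occurs with probability p³ ≈ (0.5774)³ ≈ 1.924501e-01.
By linearity: E[X] = C(147, 3)·p³ ≈ 518665 · 1.924501e-01 ≈ 99817.1258.
Since α = 1/2 < 1, p = c/n^{1/2} ≫ 1/n is above the triangle threshold p ~ 1/n. Asymptotically E[X] ~ (c³/6)·n^{3(1−α)} = (7³/6)·n^{1.5} → ∞; triangles are abundant w.h.p.

E[X] ≈ 99817.1258; in regime p = Θ(1/n^{1/2}) E[X] diverges (above the triangle threshold p ~ 1/n).


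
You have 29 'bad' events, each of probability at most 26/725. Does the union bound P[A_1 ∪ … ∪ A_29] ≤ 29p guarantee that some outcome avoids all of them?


Union bound: P[∪_{i=1}^{29} A_i] ≤ Σ_i P[A_i] ≤ 29·p = 29·(26/725) = 26/25.
Numerically: 26/25 ≈ 1.040.
Is 26/25 < 1? NO.
Since the bound 26/25 is ≥ 1, the union bound is uninformative here; it does NOT by itself certify existence.

29·p = 26/25 ≈ 1.040; existence NOT certified by the union bound.


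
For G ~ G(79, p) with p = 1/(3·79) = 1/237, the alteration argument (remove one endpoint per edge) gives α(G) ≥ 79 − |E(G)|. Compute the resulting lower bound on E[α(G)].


E[|E(G)|] = C(79, 2)·p = 3081 · (1/237) = 13.
E[α(G)] ≥ n − E[|E(G)|] = 79 − 13 = 66.
Numerically: ≈ 66.000.
(This is only a lower bound; the true E[α(G)] may be larger.)

E[α(G)] ≥ 66 ≈ 66.000.


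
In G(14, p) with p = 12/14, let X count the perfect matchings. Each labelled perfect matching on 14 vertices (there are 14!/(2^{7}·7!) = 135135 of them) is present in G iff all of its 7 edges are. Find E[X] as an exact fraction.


K_14 has 14!/(2^{7}·7!) = 135135 labelled perfect matchings.
For each such perfect matching H, let X_H = 1 if all 7 edges of H are present in G. Then P[X_H = 1] = p^{7} = (6/7)^{7} = 279936/823543.
Summing the indicators: E[X] = Σ_H E[X_H] = 135135 · p^{7} = 135135 · 279936/823543 = 5404164480/117649.
Numerically: E[X] ≈ 4.59e+04.

E[X] = 135135 · (6/7)^{7} = 5404164480/117649 ≈ 4.59e+04.


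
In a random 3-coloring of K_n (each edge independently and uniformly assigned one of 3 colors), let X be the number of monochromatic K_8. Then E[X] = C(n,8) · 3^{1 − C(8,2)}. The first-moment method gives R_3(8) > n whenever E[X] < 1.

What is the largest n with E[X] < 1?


We need C(n, 8) · 3^{1 − 28} < 1, i.e. C(n, 8) < 3^{28 − 1} = 7625597484987.
Check values of n near the boundary:
  n = 151: C(151, 8) = 5551321138650; 5551321138650 < 7625597484987? YES
  n = 152: C(152, 8) = 5859727868575; 5859727868575 < 7625597484987? YES
  n = 153: C(153, 8) = 6183023199255; 6183023199255 < 7625597484987? YES
  n = 154: C(154, 8) = 6521818990995; 6521818990995 < 7625597484987? YES
  n = 155: C(155, 8) = 6876747915675; 6876747915675 < 7625597484987? YES
  n = 156: C(156, 8) = 7248464019225; 7248464019225 < 7625597484987? YES
  n = 157: C(157, 8) = 7637643295425; 7637643295425 < 7625597484987? NO
  n = 158: C(158, 8) = 8044984271181; 8044984271181 < 7625597484987? NO
The largest n with C(n, 8) < 7625597484987 is n = 156 (where E[X] = 805384891025/847288609443 ≈ 0.95054). Hence R_3(8) > 156, i.e. R_3(8) ≥ 157.

Largest n = 156; hence R_3(8) > 156.


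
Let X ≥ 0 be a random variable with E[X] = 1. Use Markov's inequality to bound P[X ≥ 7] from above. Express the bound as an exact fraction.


μ = E[X] = 1, a = 7.
Markov: P[X ≥ 7] ≤ μ/a = (1)/7 = 1/7.
Numerically: ≈ 0.143.
(Since a = 7 > μ = 1.000, the bound 1/7 is < 1 and informative.)

P[X ≥ 7] ≤ 1/7 ≈ 0.143.


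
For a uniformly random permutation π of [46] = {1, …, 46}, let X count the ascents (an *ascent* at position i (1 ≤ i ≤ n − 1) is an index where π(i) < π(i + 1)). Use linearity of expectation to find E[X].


Write X = Σ X_I over i = 1, …, 45, with X_I the indicator of one ascent.
There are 45 indicators.
For each fixed i, the pair (π(i), π(i+1)) is a uniformly random ordered pair of distinct values from {1, …, 46}; by symmetry P[π(i) < π(i+1)] = 1/2.
By linearity: E[X] = 45 · (1/2) = (46 − 1) · (1/2) = 45/2 ≈ 22.5000.

E[X] = 45/2 = 22.5000.


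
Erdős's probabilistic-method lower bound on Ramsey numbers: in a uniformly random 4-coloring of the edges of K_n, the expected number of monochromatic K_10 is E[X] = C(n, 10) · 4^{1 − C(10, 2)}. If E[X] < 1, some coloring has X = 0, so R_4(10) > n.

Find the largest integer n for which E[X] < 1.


We need C(n, 10) · 4^{1 − 45} < 1, i.e. C(n, 10) < 4^{45 − 1} = 309485009821345068724781056.
Check values of n near the boundary:
  n = 2021: C(2021, 10) = 306347841644770462864800616; 306347841644770462864800616 < 309485009821345068724781056? YES
  n = 2022: C(2022, 10) = 307870445231474093395937796; 307870445231474093395937796 < 309485009821345068724781056? YES
  n = 2023: C(2023, 10) = 309399856285778485315440716; 309399856285778485315440716 < 309485009821345068724781056? YES
  n = 2024: C(2024, 10) = 310936101848269937576192656; 310936101848269937576192656 < 309485009821345068724781056? NO
  n = 2025: C(2025, 10) = 312479209053472269772600560; 312479209053472269772600560 < 309485009821345068724781056? NO
  n = 2026: C(2026, 10) = 314029205130126398094885285; 314029205130126398094885285 < 309485009821345068724781056? NO
The largest n with C(n, 10) < 309485009821345068724781056 is n = 2023 (where E[X] = 77349964071444621328860179/77371252455336267181195264 ≈ 1.000). Hence R_4(10) > 2023, i.e. R_4(10) ≥ 2024.

Largest n = 2023; hence R_4(10) > 2023.


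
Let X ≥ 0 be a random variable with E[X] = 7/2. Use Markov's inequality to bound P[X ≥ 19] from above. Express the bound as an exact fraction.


μ = E[X] = 7/2, a = 19.
Markov: P[X ≥ 19] ≤ μ/a = (7/2)/19 = 7/38.
Numerically: ≈ 0.18421.
(Since a = 19 > μ = 3.50000, the bound 7/38 is < 1 and informative.)

P[X ≥ 19] ≤ 7/38 ≈ 0.18421.


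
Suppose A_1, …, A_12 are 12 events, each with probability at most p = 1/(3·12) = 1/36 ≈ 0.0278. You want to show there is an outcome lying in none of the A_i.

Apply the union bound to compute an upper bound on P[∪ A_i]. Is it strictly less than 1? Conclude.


Union bound: P[∪_{i=1}^{12} A_i] ≤ Σ_i P[A_i] ≤ 12·p = 12·(1/36) = 1/3.
Numerically: 1/3 ≈ 0.3333.
Is 1/3 < 1? YES.
Since P[∪ A_i] ≤ 1/3 < 1, the complement has P[∩ A_i^c] ≥ 1 − 1/3 = 2/3 > 0, so some outcome avoids every A_i.

12·p = 1/3 ≈ 0.3333; existence CERTIFIED by the union bound.


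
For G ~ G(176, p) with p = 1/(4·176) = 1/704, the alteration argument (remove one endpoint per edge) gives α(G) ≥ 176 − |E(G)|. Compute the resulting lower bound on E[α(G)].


E[|E(G)|] = C(176, 2)·p = 15400 · (1/704) = 175/8.
E[α(G)] ≥ n − E[|E(G)|] = 176 − 175/8 = 1233/8.
Numerically: ≈ 154.125000.
(This is only a lower bound; the true E[α(G)] may be larger.)

E[α(G)] ≥ 1233/8 ≈ 154.125000.


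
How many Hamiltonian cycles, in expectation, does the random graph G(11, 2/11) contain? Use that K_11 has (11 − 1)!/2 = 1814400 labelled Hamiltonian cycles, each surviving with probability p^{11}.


K_11 has (11 − 1)!/2 = 1814400 labelled Hamiltonian cycles.
For each such Hamiltonian cycle H, let X_H = 1 if all 11 edges of H are present in G. Then P[X_H = 1] = p^{11} = (2/11)^{11} = 2048/285311670611.
By linearity: E[X] = Σ_H E[X_H] = 1814400 · p^{11} = 1814400 · 2048/285311670611 = 3715891200/285311670611.
Numerically: E[X] ≈ 0.013024.

E[X] = 1814400 · (2/11)^{11} = 3715891200/285311670611 ≈ 0.013024.


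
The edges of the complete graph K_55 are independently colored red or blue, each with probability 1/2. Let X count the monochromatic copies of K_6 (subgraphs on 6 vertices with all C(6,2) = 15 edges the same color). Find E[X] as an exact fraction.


Let X = Σ_S X_S over the C(55, 6) = 28989675 subsets S of size 6, where X_S = 1 if the K_6 on S is monochromatic.
For a fixed S, the K_6 on S has C(6, 2) = 15 edges. P[all 15 edges red] = (1/2)^15, and likewise for blue, so P[monochromatic] = 2·(1/2)^15 = 2^{1 − 15} = 1/16384.
Summing: E[X] = C(55, 6) · 2^{1 − 15} = 28989675 · 1/16384 = 28989675/16384.
Numerically: E[X] ≈ 1769.389343.

E[X] = C(55,6)·2^(1−C(6,2)) = 28989675/16384 ≈ 1769.389343.


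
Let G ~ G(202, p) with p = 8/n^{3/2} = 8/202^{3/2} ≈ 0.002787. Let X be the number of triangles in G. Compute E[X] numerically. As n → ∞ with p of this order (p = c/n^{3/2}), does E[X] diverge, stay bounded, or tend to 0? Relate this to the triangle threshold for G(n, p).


Number of potential triangles: C(202, 3) = 1353400.
Each occurs with probability p³ ≈ (0.002787)³ ≈ 2.163659e-08.
By linearity: E[X] = C(202, 3)·p³ ≈ 1353400 · 2.163659e-08 ≈ 0.0293.
Since α = 3/2 > 1, p = c/n^{3/2} = o(1/n) is below the triangle threshold p ~ 1/n. Asymptotically E[X] ~ (c³/6)·n^{3(1−α)} = (8³/6)·n^{-1.5} → 0, so by Markov's inequality G has no triangles w.h.p.

E[X] ≈ 0.0293; in regime p = Θ(1/n^{3/2}) E[X] tends to 0 (below the triangle threshold p ~ 1/n).


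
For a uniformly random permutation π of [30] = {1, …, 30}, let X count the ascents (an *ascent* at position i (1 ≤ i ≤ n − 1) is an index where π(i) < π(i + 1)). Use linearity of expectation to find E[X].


Write X = Σ X_I over i = 1, …, 29, with X_I the indicator of one ascent.
There are 29 indicators.
For each fixed i, the pair (π(i), π(i+1)) is a uniformly random ordered pair of distinct values from {1, …, 30}; by symmetry P[π(i) < π(i+1)] = 1/2.
By linearity: E[X] = 29 · (1/2) = (30 − 1) · (1/2) = 29/2 ≈ 14.50000.

E[X] = 29/2 = 14.50000.


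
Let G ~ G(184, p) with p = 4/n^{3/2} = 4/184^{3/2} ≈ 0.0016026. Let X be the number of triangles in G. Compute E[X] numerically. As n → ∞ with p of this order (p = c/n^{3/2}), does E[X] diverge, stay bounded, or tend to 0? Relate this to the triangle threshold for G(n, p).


Number of potential triangles: C(184, 3) = 1021384.
Each occurs with probability p³ ≈ (0.0016026)³ ≈ 4.1162313e-09.
By linearity: E[X] = C(184, 3)·p³ ≈ 1021384 · 4.1162313e-09 ≈ 0.00420.
Since α = 3/2 > 1, p = c/n^{3/2} = o(1/n) is below the triangle threshold p ~ 1/n. Asymptotically E[X] ~ (c³/6)·n^{3(1−α)} = (4³/6)·n^{-1.5} → 0, so by Markov's inequality G has no triangles w.h.p.

E[X] ≈ 0.00420; in regime p = Θ(1/n^{3/2}) E[X] tends to 0 (below the triangle threshold p ~ 1/n).


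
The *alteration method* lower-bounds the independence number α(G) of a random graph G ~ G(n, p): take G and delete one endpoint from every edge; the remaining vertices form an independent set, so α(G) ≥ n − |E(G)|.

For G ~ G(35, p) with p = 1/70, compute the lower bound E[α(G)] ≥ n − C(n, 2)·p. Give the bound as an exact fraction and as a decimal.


E[|E(G)|] = C(35, 2)·p = 595 · (1/70) = 17/2.
E[α(G)] ≥ n − E[|E(G)|] = 35 − 17/2 = 53/2.
Numerically: ≈ 26.500000.
(This is only a lower bound; the true E[α(G)] may be larger.)

E[α(G)] ≥ 53/2 ≈ 26.500000.


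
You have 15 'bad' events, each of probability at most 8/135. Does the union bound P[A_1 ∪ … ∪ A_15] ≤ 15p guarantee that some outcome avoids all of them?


Union bound: P[∪_{i=1}^{15} A_i] ≤ Σ_i P[A_i] ≤ 15·p = 15·(8/135) = 8/9.
Numerically: 8/9 ≈ 0.888889.
Is 8/9 < 1? YES.
Since P[∪ A_i] ≤ 8/9 < 1, the complement has P[∩ A_i^c] ≥ 1 − 8/9 = 1/9 > 0, so some outcome avoids every A_i.

15·p = 8/9 ≈ 0.888889; existence CERTIFIED by the union bound.


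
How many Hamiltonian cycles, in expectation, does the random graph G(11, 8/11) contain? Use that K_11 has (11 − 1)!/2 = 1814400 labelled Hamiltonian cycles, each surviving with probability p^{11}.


K_11 has (11 − 1)!/2 = 1814400 labelled Hamiltonian cycles.
For each such Hamiltonian cycle H, let X_H = 1 if all 11 edges of H are present in G. Then P[X_H = 1] = p^{11} = (8/11)^{11} = 8589934592/285311670611.
By linearity of expectation: E[X] = Σ_H E[X_H] = 1814400 · p^{11} = 1814400 · 8589934592/285311670611 = 15585577323724800/285311670611.
Numerically: E[X] ≈ 54626.5.

E[X] = 1814400 · (8/11)^{11} = 15585577323724800/285311670611 ≈ 54626.5.


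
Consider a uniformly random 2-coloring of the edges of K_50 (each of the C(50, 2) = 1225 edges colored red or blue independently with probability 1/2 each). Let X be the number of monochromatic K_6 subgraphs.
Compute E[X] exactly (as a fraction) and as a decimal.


Let X = Σ_S X_S over the C(50, 6) = 15890700 subsets S of size 6, where X_S = 1 if the K_6 on S is monochromatic.
For a fixed S, the K_6 on S has C(6, 2) = 15 edges. P[all 15 edges red] = (1/2)^15, and likewise for blue, so P[monochromatic] = 2·(1/2)^15 = 2^{1 − 15} = 1/16384.
By linearity of expectation: E[X] = C(50, 6) · 2^{1 − 15} = 15890700 · 1/16384 = 3972675/4096.
Numerically: E[X] ≈ 969.89136.

E[X] = C(50,6)·2^(1−C(6,2)) = 3972675/4096 ≈ 969.89136.


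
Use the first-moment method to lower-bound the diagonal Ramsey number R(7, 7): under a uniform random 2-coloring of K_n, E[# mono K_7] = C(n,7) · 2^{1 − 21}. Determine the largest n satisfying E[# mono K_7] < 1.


We need C(n, 7) · 2^{1 − 21} < 1, i.e. C(n, 7) < 2^{21 − 1} = 1048576.
Check values of n near the boundary:
  n = 22: C(22, 7) = 170544; 170544 < 1048576? YES
  n = 23: C(23, 7) = 245157; 245157 < 1048576? YES
  n = 24: C(24, 7) = 346104; 346104 < 1048576? YES
  n = 25: C(25, 7) = 480700; 480700 < 1048576? YES
  n = 26: C(26, 7) = 657800; 657800 < 1048576? YES
  n = 27: C(27, 7) = 888030; 888030 < 1048576? YES
  n = 28: C(28, 7) = 1184040; 1184040 < 1048576? NO
The largest n with C(n, 7) < 1048576 is n = 27 (where E[X] = 444015/524288 ≈ 0.8468914). Hence R(7, 7) > 27, i.e. R(7, 7) ≥ 28.

Largest n = 27; hence R(7, 7) > 27.


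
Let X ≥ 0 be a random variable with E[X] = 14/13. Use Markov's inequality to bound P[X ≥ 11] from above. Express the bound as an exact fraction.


μ = E[X] = 14/13, a = 11.
Markov: P[X ≥ 11] ≤ μ/a = (14/13)/11 = 14/143.
Numerically: ≈ 0.098.
(Since a = 11 > μ = 1.077, the bound 14/143 is < 1 and informative.)

P[X ≥ 11] ≤ 14/143 ≈ 0.098.


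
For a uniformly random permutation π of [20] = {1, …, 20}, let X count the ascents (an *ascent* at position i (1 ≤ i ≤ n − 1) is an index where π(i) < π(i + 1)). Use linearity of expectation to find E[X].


Write X = Σ X_I over i = 1, …, 19, with X_I the indicator of one ascent.
There are 19 indicators.
For each fixed i, the pair (π(i), π(i+1)) is a uniformly random ordered pair of distinct values from {1, …, 20}; by symmetry P[π(i) < π(i+1)] = 1/2.
By linearity: E[X] = 19 · (1/2) = (20 − 1) · (1/2) = 19/2 ≈ 9.500000.

E[X] = 19/2 = 9.500000.


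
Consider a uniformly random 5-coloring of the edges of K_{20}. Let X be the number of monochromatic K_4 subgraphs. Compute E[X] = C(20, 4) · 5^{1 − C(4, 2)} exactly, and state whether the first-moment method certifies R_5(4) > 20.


E[X] = C(20, 4) · 5^{1 − 6} = 4845 · 5^{−5} = 4845/3125.
As a reduced fraction: E[X] = 969/625 ≈ 1.5504.
Is E[X] < 1? NO.
Since E[X] ≥ 1, the first-moment bound is inconclusive at n = 20; it does NOT by itself certify R_5(4) > 20.

E[X] = 969/625 ≈ 1.5504; E[X] ≥ 1; first-moment method inconclusive here.


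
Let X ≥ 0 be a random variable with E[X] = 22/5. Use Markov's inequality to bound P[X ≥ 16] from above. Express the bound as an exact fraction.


μ = E[X] = 22/5, a = 16.
Markov: P[X ≥ 16] ≤ μ/a = (22/5)/16 = 11/40.
Numerically: ≈ 0.2750.
(Since a = 16 > μ = 4.4000, the bound 11/40 is < 1 and informative.)

P[X ≥ 16] ≤ 11/40 ≈ 0.2750.


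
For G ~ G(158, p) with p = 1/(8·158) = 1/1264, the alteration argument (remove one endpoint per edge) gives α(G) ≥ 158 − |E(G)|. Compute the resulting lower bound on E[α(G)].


E[|E(G)|] = C(158, 2)·p = 12403 · (1/1264) = 157/16.
E[α(G)] ≥ n − E[|E(G)|] = 158 − 157/16 = 2371/16.
Numerically: ≈ 148.187500.
(This is only a lower bound; the true E[α(G)] may be larger.)

E[α(G)] ≥ 2371/16 ≈ 148.187500.


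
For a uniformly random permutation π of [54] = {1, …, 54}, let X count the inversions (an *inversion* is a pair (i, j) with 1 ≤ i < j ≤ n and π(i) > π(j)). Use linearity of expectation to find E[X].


Write X = Σ X_I over the C(54, 2) = 1431 pairs i < j, with X_I the indicator of one inversion.
There are 1431 indicators.
For each fixed pair i < j, the values π(i) and π(j) are two distinct elements of {1, …, 54} in uniformly random order; by symmetry P[π(i) > π(j)] = 1/2.
By linearity: E[X] = 1431 · (1/2) = C(54, 2) · (1/2) = 1431/2 = 1431/2 ≈ 715.500.

E[X] = 1431/2 = 715.500.


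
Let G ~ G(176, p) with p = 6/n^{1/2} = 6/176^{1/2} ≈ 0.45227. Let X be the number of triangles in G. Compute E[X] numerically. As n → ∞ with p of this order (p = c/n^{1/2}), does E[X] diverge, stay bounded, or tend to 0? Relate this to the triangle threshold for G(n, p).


Number of potential triangles: C(176, 3) = 893200.
Each occurs with probability p³ ≈ (0.45227)³ ≈ 9.2509163e-02.
By linearity: E[X] = C(176, 3)·p³ ≈ 893200 · 9.2509163e-02 ≈ 82629.18398.
Since α = 1/2 < 1, p = c/n^{1/2} ≫ 1/n is above the triangle threshold p ~ 1/n. Asymptotically E[X] ~ (c³/6)·n^{3(1−α)} = (6³/6)·n^{1.5} → ∞; triangles are abundant w.h.p.

E[X] ≈ 82629.18398; in regime p = Θ(1/n^{1/2}) E[X] diverges (above the triangle threshold p ~ 1/n).


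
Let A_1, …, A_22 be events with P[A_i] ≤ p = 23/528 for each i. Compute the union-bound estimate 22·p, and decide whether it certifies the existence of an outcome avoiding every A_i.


Union bound: P[∪_{i=1}^{22} A_i] ≤ Σ_i P[A_i] ≤ 22·p = 22·(23/528) = 23/24.
Numerically: 23/24 ≈ 0.9583333.
Is 23/24 < 1? YES.
Since P[∪ A_i] ≤ 23/24 < 1, the complement has P[∩ A_i^c] ≥ 1 − 23/24 = 1/24 > 0, so some outcome avoids every A_i.

22·p = 23/24 ≈ 0.9583333; existence CERTIFIED by the union bound.


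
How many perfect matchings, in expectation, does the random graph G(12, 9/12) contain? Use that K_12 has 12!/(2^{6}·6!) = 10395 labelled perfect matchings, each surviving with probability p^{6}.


K_12 has 12!/(2^{6}·6!) = 10395 labelled perfect matchings.
For each such perfect matching H, let X_H = 1 if all 6 edges of H are present in G. Then P[X_H = 1] = p^{6} = (3/4)^{6} = 729/4096.
By linearity: E[X] = Σ_H E[X_H] = 10395 · p^{6} = 10395 · 729/4096 = 7577955/4096.
Numerically: E[X] ≈ 1850.1.

E[X] = 10395 · (3/4)^{6} = 7577955/4096 ≈ 1850.1.


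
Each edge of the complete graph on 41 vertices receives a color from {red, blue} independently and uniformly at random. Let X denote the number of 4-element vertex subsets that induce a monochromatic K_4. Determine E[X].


Let X = Σ_S X_S over the C(41, 4) = 101270 subsets S of size 4, where X_S = 1 if the K_4 on S is monochromatic.
For a fixed S, the K_4 on S has C(4, 2) = 6 edges. P[all 6 edges red] = (1/2)^6, and likewise for blue, so P[monochromatic] = 2·(1/2)^6 = 2^{1 − 6} = 1/32.
By linearity of expectation: E[X] = C(41, 4) · 2^{1 − 6} = 101270 · 1/32 = 50635/16.
Numerically: E[X] ≈ 3164.687500.

E[X] = C(41,4)·2^(1−C(4,2)) = 50635/16 ≈ 3164.687500.


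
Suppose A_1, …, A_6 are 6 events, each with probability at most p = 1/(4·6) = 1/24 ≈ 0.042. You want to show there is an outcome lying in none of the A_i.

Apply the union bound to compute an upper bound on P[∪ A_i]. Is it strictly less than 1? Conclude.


Union bound: P[∪_{i=1}^{6} A_i] ≤ Σ_i P[A_i] ≤ 6·p = 6·(1/24) = 1/4.
Numerically: 1/4 ≈ 0.250.
Is 1/4 < 1? YES.
Since P[∪ A_i] ≤ 1/4 < 1, the complement has P[∩ A_i^c] ≥ 1 − 1/4 = 3/4 > 0, so some outcome avoids every A_i.

6·p = 1/4 ≈ 0.250; existence CERTIFIED by the union bound.


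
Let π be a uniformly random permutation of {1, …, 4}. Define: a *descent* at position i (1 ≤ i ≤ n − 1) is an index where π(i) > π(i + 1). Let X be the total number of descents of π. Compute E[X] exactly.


Write X = Σ X_I over i = 1, …, 3, with X_I the indicator of one descent.
There are 3 indicators.
For each fixed i, the pair (π(i), π(i+1)) is a uniformly random ordered pair of distinct values from {1, …, 4}; by symmetry P[π(i) > π(i+1)] = 1/2.
By linearity: E[X] = 3 · (1/2) = (4 − 1) · (1/2) = 3/2 ≈ 1.500.

E[X] = 3/2 = 1.500.


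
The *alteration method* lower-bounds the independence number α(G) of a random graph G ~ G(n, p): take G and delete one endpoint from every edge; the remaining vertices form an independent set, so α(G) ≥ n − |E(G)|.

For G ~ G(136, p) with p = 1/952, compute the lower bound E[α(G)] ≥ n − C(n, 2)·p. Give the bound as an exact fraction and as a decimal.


E[|E(G)|] = C(136, 2)·p = 9180 · (1/952) = 135/14.
E[α(G)] ≥ n − E[|E(G)|] = 136 − 135/14 = 1769/14.
Numerically: ≈ 126.35714.
(This is only a lower bound; the true E[α(G)] may be larger.)

E[α(G)] ≥ 1769/14 ≈ 126.35714.


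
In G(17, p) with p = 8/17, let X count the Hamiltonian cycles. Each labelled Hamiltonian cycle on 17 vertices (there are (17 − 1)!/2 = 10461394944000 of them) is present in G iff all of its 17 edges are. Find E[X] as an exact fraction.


K_17 has (17 − 1)!/2 = 10461394944000 labelled Hamiltonian cycles.
For each such Hamiltonian cycle H, let X_H = 1 if all 17 edges of H are present in G. Then P[X_H = 1] = p^{17} = (8/17)^{17} = 2251799813685248/827240261886336764177.
Summing the indicators: E[X] = Σ_H E[X_H] = 10461394944000 · p^{17} = 10461394944000 · 2251799813685248/827240261886336764177 = 23556967185786995434586112000/827240261886336764177.
Numerically: E[X] ≈ 2.8477e+07.

E[X] = 10461394944000 · (8/17)^{17} = 23556967185786995434586112000/827240261886336764177 ≈ 2.8477e+07.


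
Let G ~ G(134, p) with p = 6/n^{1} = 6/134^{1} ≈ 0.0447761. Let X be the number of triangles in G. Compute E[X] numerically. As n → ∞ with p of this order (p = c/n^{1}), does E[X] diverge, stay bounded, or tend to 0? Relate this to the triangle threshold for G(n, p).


Number of potential triangles: C(134, 3) = 392084.
Each occurs with probability p³ ≈ (0.0447761)³ ≈ 8.97716807e-05.
By linearity: E[X] = C(134, 3)·p³ ≈ 392084 · 8.97716807e-05 ≈ 35.198040.
Here α = 1, so p = 6/n is exactly at the triangle threshold p ~ 1/n. Asymptotically E[X] → c³/6 = 6³/6 = 36 ≈ 36.000000, a bounded constant. In this regime the triangle count is asymptotically Poisson(c³/6).

E[X] ≈ 35.198040; in regime p = Θ(1/n^{1}) E[X] stays bounded (at the triangle threshold p ~ 1/n).


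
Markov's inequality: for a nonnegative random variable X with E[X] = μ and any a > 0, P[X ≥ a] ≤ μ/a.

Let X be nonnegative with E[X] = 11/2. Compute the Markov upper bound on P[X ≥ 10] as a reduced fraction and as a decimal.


μ = E[X] = 11/2, a = 10.
Markov: P[X ≥ 10] ≤ μ/a = (11/2)/10 = 11/20.
Numerically: ≈ 0.550.
(Since a = 10 > μ = 5.500, the bound 11/20 is < 1 and informative.)

P[X ≥ 10] ≤ 11/20 ≈ 0.550.


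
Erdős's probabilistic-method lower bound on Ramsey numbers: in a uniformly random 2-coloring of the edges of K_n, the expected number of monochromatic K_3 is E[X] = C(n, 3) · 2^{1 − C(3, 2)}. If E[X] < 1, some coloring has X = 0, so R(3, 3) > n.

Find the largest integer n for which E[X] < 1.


We need C(n, 3) · 2^{1 − 3} < 1, i.e. C(n, 3) < 2^{3 − 1} = 4.
Check values of n near the boundary:
  n = 3: C(3, 3) = 1; 1 < 4? YES
  n = 4: C(4, 3) = 4; 4 < 4? NO
  n = 5: C(5, 3) = 10; 10 < 4? NO
The largest n with C(n, 3) < 4 is n = 3 (where E[X] = 1/4 ≈ 0.25000). Hence R(3, 3) > 3, i.e. R(3, 3) ≥ 4.

Largest n = 3; hence R(3, 3) > 3.


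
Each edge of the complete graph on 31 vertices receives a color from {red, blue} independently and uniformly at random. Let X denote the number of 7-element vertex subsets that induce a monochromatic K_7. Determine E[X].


Let X = Σ_S X_S over the C(31, 7) = 2629575 subsets S of size 7, where X_S = 1 if the K_7 on S is monochromatic.
For a fixed S, the K_7 on S has C(7, 2) = 21 edges. P[all 21 edges red] = (1/2)^21, and likewise for blue, so P[monochromatic] = 2·(1/2)^21 = 2^{1 − 21} = 1/1048576.
By linearity of expectation: E[X] = C(31, 7) · 2^{1 − 21} = 2629575 · 1/1048576 = 2629575/1048576.
Numerically: E[X] ≈ 2.508.

E[X] = C(31,7)·2^(1−C(7,2)) = 2629575/1048576 ≈ 2.508.


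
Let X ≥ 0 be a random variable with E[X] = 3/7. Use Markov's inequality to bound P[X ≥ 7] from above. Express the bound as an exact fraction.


μ = E[X] = 3/7, a = 7.
Markov: P[X ≥ 7] ≤ μ/a = (3/7)/7 = 3/49.
Numerically: ≈ 0.061.
(Since a = 7 > μ = 0.429, the bound 3/49 is < 1 and informative.)

P[X ≥ 7] ≤ 3/49 ≈ 0.061.


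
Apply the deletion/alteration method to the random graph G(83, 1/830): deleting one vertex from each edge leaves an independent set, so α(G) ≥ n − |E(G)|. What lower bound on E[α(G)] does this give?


E[|E(G)|] = C(83, 2)·p = 3403 · (1/830) = 41/10.
E[α(G)] ≥ n − E[|E(G)|] = 83 − 41/10 = 789/10.
Numerically: ≈ 78.90000.
(This is only a lower bound; the true E[α(G)] may be larger.)

E[α(G)] ≥ 789/10 ≈ 78.90000.


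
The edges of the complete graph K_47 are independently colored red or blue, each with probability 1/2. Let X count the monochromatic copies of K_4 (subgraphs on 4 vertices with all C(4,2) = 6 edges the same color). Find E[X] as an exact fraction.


Let X = Σ_S X_S over the C(47, 4) = 178365 subsets S of size 4, where X_S = 1 if the K_4 on S is monochromatic.
For a fixed S, the K_4 on S has C(4, 2) = 6 edges. P[all 6 edges red] = (1/2)^6, and likewise for blue, so P[monochromatic] = 2·(1/2)^6 = 2^{1 − 6} = 1/32.
By linearity: E[X] = C(47, 4) · 2^{1 − 6} = 178365 · 1/32 = 178365/32.
Numerically: E[X] ≈ 5573.906250.

E[X] = C(47,4)·2^(1−C(4,2)) = 178365/32 ≈ 5573.906250.


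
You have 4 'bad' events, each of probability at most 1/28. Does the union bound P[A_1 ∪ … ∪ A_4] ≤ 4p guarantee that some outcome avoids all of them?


Union bound: P[∪_{i=1}^{4} A_i] ≤ Σ_i P[A_i] ≤ 4·p = 4·(1/28) = 1/7.
Numerically: 1/7 ≈ 0.1428571.
Is 1/7 < 1? YES.
Since P[∪ A_i] ≤ 1/7 < 1, the complement has P[∩ A_i^c] ≥ 1 − 1/7 = 6/7 > 0, so some outcome avoids every A_i.

4·p = 1/7 ≈ 0.1428571; existence CERTIFIED by the union bound.


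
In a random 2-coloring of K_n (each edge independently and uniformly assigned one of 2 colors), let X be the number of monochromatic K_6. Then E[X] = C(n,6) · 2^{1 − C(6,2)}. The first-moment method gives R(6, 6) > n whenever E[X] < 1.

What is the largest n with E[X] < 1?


We need C(n, 6) · 2^{1 − 15} < 1, i.e. C(n, 6) < 2^{15 − 1} = 16384.
Check values of n near the boundary:
  n = 11: C(11, 6) = 462; 462 < 16384? YES
  n = 12: C(12, 6) = 924; 924 < 16384? YES
  n = 13: C(13, 6) = 1716; 1716 < 16384? YES
  n = 14: C(14, 6) = 3003; 3003 < 16384? YES
  n = 15: C(15, 6) = 5005; 5005 < 16384? YES
  n = 16: C(16, 6) = 8008; 8008 < 16384? YES
  n = 17: C(17, 6) = 12376; 12376 < 16384? YES
  n = 18: C(18, 6) = 18564; 18564 < 16384? NO
  n = 19: C(19, 6) = 27132; 27132 < 16384? NO
  n = 20: C(20, 6) = 38760; 38760 < 16384? NO
The largest n with C(n, 6) < 16384 is n = 17 (where E[X] = 1547/2048 ≈ 0.7553711). Hence R(6, 6) > 17, i.e. R(6, 6) ≥ 18.

Largest n = 17; hence R(6, 6) > 17.


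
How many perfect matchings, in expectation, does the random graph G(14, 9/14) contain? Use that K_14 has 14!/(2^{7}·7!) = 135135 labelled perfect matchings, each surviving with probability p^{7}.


K_14 has 14!/(2^{7}·7!) = 135135 labelled perfect matchings.
For each such perfect matching H, let X_H = 1 if all 7 edges of H are present in G. Then P[X_H = 1] = p^{7} = (9/14)^{7} = 4782969/105413504.
By linearity of expectation: E[X] = Σ_H E[X_H] = 135135 · p^{7} = 135135 · 4782969/105413504 = 92335216545/15059072.
Numerically: E[X] ≈ 6131.5.

E[X] = 135135 · (9/14)^{7} = 92335216545/15059072 ≈ 6131.5.


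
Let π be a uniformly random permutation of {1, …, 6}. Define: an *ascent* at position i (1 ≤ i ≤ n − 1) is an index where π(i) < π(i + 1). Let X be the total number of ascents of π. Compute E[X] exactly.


Write X = Σ X_I over i = 1, …, 5, with X_I the indicator of one ascent.
There are 5 indicators.
For each fixed i, the pair (π(i), π(i+1)) is a uniformly random ordered pair of distinct values from {1, …, 6}; by symmetry P[π(i) < π(i+1)] = 1/2.
By linearity: E[X] = 5 · (1/2) = (6 − 1) · (1/2) = 5/2 ≈ 2.50000.

E[X] = 5/2 = 2.50000.


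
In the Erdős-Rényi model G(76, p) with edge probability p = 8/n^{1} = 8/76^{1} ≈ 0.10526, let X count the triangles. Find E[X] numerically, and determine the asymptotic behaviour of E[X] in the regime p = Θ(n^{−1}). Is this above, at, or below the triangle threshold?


Number of potential triangles: C(76, 3) = 70300.
Each occurs with probability p³ ≈ (0.10526)³ ≈ 1.1663508e-03.
By linearity: E[X] = C(76, 3)·p³ ≈ 70300 · 1.1663508e-03 ≈ 81.99446.
Here α = 1, so p = 8/n is exactly at the triangle threshold p ~ 1/n. Asymptotically E[X] → c³/6 = 8³/6 = 256/3 ≈ 85.33333, a bounded constant. In this regime the triangle count is asymptotically Poisson(c³/6).

E[X] ≈ 81.99446; in regime p = Θ(1/n^{1}) E[X] stays bounded (at the triangle threshold p ~ 1/n).


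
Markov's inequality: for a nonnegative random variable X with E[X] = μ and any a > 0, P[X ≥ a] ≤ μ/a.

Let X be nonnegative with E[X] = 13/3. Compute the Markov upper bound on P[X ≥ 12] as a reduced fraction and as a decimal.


μ = E[X] = 13/3, a = 12.
Markov: P[X ≥ 12] ≤ μ/a = (13/3)/12 = 13/36.
Numerically: ≈ 0.36111.
(Since a = 12 > μ = 4.33333, the bound 13/36 is < 1 and informative.)

P[X ≥ 12] ≤ 13/36 ≈ 0.36111.


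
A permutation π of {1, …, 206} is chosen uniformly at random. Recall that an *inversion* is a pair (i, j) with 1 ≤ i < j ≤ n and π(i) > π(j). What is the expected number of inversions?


Write X = Σ X_I over the C(206, 2) = 21115 pairs i < j, with X_I the indicator of one inversion.
There are 21115 indicators.
For each fixed pair i < j, the values π(i) and π(j) are two distinct elements of {1, …, 206} in uniformly random order; by symmetry P[π(i) > π(j)] = 1/2.
By linearity: E[X] = 21115 · (1/2) = C(206, 2) · (1/2) = 21115/2 = 21115/2 ≈ 10557.500.

E[X] = 21115/2 = 10557.500.


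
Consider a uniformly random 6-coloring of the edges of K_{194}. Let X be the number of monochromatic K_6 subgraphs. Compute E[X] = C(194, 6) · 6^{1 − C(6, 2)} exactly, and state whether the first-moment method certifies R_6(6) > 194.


E[X] = C(194, 6) · 6^{1 − 15} = 68482017072 · 6^{−14} = 68482017072/78364164096.
As a reduced fraction: E[X] = 475569563/544195584 ≈ 0.873895.
Is E[X] < 1? YES.
Since E[X] < 1, there exists a 6-coloring of K_{194} with no monochromatic K_6; hence R_6(6) > 194.

E[X] = 475569563/544195584 ≈ 0.873895; E[X] < 1, so R_6(6) > 194.


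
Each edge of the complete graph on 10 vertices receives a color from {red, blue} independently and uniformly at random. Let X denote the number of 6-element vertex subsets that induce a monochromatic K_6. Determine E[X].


Let X = Σ_S X_S over the C(10, 6) = 210 subsets S of size 6, where X_S = 1 if the K_6 on S is monochromatic.
For a fixed S, the K_6 on S has C(6, 2) = 15 edges. P[all 15 edges red] = (1/2)^15, and likewise for blue, so P[monochromatic] = 2·(1/2)^15 = 2^{1 − 15} = 1/16384.
Summing: E[X] = C(10, 6) · 2^{1 − 15} = 210 · 1/16384 = 105/8192.
Numerically: E[X] ≈ 0.013.

E[X] = C(10,6)·2^(1−C(6,2)) = 105/8192 ≈ 0.013.
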